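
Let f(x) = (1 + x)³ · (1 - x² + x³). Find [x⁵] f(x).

(1 + x)³ has coefficients 1,3,3,1 for degrees 0…3.
(1 - x² + x³) has coefficients 1,0,-1,1,0,0 for degrees 0…5.
[x⁵] = 1·0 + 3·0 + 3·1 + 1·(-1) = 2.

2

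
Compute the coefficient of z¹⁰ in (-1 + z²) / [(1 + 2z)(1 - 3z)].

-31800

The denominator gives the recurrence a_n = a_(n−1) + 6a_(n−2) for n ≥ 3; the numerator fixes a_0 = -1, a_1 = -1, a_2 = -6.
Iterating: -1, -1, -6, -12, -48, -120, -408, -1128, -3576, -10344, -31800, so a_10 = -31800.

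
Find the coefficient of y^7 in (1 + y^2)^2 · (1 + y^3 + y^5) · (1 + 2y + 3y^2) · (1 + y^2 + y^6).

(1 + y^2)^2 has coefficients 1,0,2,0,1 for degrees 0…4.
(1 + y^3 + y^5) has coefficients 1,0,0,1,0,1,0,0 for degrees 0…7.
Multiplying by (1 + 2y + 3y^2) gives running coefficients 1,2,3,1,2,4,2,3 for degrees 0…7.
Finally multiplying by (1 + y^2 + y^6), the product of all factors after the first has coefficients 1,2,4,3,5,5,5,9 for degrees 0…7.
[y^7] = 1·9 + 2·5 + 1·3 = 22.

22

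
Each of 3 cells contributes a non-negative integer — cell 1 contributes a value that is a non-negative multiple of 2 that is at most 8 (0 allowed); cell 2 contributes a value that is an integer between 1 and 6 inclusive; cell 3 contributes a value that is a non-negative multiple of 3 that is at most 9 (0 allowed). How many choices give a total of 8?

7

The generating function for the choices is (1 + y^2 + y^4 + y^6 + y^8)·(y + y^2 + y^3 + y^4 + y^5 + y^6)·(1 + y^3 + y^6 + y^9); the count is [y^8].
(1 + y^2 + y^4 + y^6 + y^8) has coefficients 1,0,1,0,1,0,1,0,1 for degrees 0…8.
(y + y^2 + y^3 + y^4 + y^5 + y^6) has coefficients 0,1,1,1,1,1,1,0,0 for degrees 0…8.
Finally multiplying by (1 + y^3 + y^6 + y^9), the product of all factors after the first has coefficients 0,1,1,1,2,2,2,2,2 for degrees 0…8.
[y^8] = 1·2 + 1·2 + 1·2 + 1·1 + 1·0 = 7.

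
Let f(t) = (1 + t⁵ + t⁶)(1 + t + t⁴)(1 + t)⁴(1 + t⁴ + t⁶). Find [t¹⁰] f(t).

(1 + t⁵ + t⁶) has coefficients 1,0,0,0,0,1,1 for degrees 0…6.
(1 + t + t⁴) has coefficients 1,1,0,0,1,0,0,0,0,0,0 for degrees 0…10.
Multiplying by (1 + t)⁴ gives running coefficients 1,5,10,10,6,5,6,4,1,0,0 for degrees 0…10.
Finally multiplying by (1 + t⁴ + t⁶), the product of all factors after the first has coefficients 1,5,10,10,7,10,17,19,17,15,12 for degrees 0…10.
[t¹⁰] = 1·12 + 1·10 + 1·7 = 29.

29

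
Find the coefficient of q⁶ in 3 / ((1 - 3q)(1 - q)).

3279

The denominator gives the recurrence a_n = 4a_(n−1) − 3a_(n−2) for n ≥ 2; the numerator fixes a_0 = 3, a_1 = 12.
Iterating: 3, 12, 39, 120, 363, 1092, 3279, so a_6 = 3279.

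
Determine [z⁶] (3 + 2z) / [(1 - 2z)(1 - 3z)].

7507

The denominator gives the recurrence a_n = 5a_(n−1) − 6a_(n−2) for n ≥ 2; the numerator fixes a_0 = 3, a_1 = 17.
Iterating: 3, 17, 67, 233, 763, 2417, 7507, so a_6 = 7507.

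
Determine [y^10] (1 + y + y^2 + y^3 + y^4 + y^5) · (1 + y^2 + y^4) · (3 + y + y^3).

(1 + y + y^2 + y^3 + y^4 + y^5) has coefficients 1,1,1,1,1,1 for degrees 0…5.
(1 + y^2 + y^4) has coefficients 1,0,1,0,1,0,0,0,0,0,0 for degrees 0…10.
Finally multiplying by (3 + y + y^3), the product of all factors after the first has coefficients 3,1,3,2,3,2,0,1,0,0,0 for degrees 0…10.
[y^10] = 1·0 + 1·0 + 1·0 + 1·1 + 1·0 + 1·2 = 3.

3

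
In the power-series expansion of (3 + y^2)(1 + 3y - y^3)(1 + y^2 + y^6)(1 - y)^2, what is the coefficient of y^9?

6

(3 + y^2) has coefficients 3,0,1 for degrees 0…2.
(1 + 3y - y^3) has coefficients 1,3,0,-1,0,0,0,0,0,0 for degrees 0…9.
Multiplying by (1 + y^2 + y^6) gives running coefficients 1,3,1,2,0,-1,1,3,0,-1 for degrees 0…9.
Finally multiplying by (1 - y)^2, the product of all factors after the first has coefficients 1,1,-4,3,-3,1,3,0,-5,2 for degrees 0…9.
[y^9] = 3·2 + 1·0 = 6.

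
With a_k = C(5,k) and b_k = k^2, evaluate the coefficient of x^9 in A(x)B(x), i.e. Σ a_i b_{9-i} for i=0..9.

1392

The convolution is the t^9 coefficient of A(t)B(t).
Σ = 1·81 + 5·64 + 10·49 + 10·36 + 5·25 + 1·16 + 0·9 + 0·4 + 0·1 + 0·0 = 1392.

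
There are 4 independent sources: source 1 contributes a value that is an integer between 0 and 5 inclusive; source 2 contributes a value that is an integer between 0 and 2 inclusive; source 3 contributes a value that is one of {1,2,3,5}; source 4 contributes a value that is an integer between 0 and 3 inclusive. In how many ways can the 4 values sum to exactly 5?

27

The generating function for the choices is (1 + y + y^2 + y^3 + y^4 + y^5)·(1 + y + y^2)·(y + y^2 + y^3 + y^5)·(1 + y + y^2 + y^3); the count is [y^5].
(1 + y + y^2 + y^3 + y^4 + y^5) has coefficients 1,1,1,1,1,1 for degrees 0…5.
(1 + y + y^2) has coefficients 1,1,1,0,0,0 for degrees 0…5.
Multiplying by (y + y^2 + y^3 + y^5) gives running coefficients 0,1,2,3,2,2 for degrees 0…5.
Finally multiplying by (1 + y + y^2 + y^3), the product of all factors after the first has coefficients 0,1,3,6,8,9 for degrees 0…5.
[y^5] = 1·9 + 1·8 + 1·6 + 1·3 + 1·1 + 1·0 = 27.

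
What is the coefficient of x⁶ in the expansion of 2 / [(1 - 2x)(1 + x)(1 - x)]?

The denominator gives the recurrence a_n = 2a_(n−1) + a_(n−2) − 2a_(n−3) for n ≥ 3; the numerator fixes a_0 = 2, a_1 = 4, a_2 = 10.
Iterating: 2, 4, 10, 20, 42, 84, 170, so a_6 = 170.

170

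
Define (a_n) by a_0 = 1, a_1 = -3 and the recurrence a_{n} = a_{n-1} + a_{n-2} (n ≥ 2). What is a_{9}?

-81

The ordinary generating function has denominator 1 - y - y^2.
Iterating the recurrence: a_0,…,a_{9} = 1, -3, -2, -5, -7, -12, -19, -31, -50, -81.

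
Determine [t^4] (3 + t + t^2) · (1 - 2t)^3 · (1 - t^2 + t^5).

(3 + t + t^2) has coefficients 3,1,1 for degrees 0…2.
(1 - 2t)^3 has coefficients 1,-6,12,-8,0 for degrees 0…4.
Finally multiplying by (1 - t^2 + t^5), the product of all factors after the first has coefficients 1,-6,11,-2,-12 for degrees 0…4.
[t^4] = 3·(-12) + 1·(-2) + 1·11 = -27.

-27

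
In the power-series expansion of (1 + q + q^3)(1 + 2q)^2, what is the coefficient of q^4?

4

(1 + q + q^3) has coefficients 1,1,0,1 for degrees 0…3.
(1 + 2q)^2 has coefficients 1,4,4,0,0 for degrees 0…4.
[q^4] = 1·0 + 1·0 + 1·4 = 4.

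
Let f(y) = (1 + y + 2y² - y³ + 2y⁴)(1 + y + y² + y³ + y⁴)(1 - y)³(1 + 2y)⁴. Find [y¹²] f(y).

-24

(1 + y + 2y² - y³ + 2y⁴) has coefficients 1,1,2,-1,2 for degrees 0…4.
(1 + y + y² + y³ + y⁴) has coefficients 1,1,1,1,1,0,0,0,0,0,0,0,0 for degrees 0…12.
Multiplying by (1 - y)³ gives running coefficients 1,-2,1,0,0,-1,2,-1,0,0,0,0,0 for degrees 0…12.
Finally multiplying by (1 + 2y)⁴, the product of all factors after the first has coefficients 1,6,9,-8,-24,-1,10,-9,8,24,0,-16,0 for degrees 0…12.
[y¹²] = 1·0 + 1·(-16) + 2·0 − 1·24 + 2·8 = -24.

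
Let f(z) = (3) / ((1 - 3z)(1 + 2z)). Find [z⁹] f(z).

Partial fractions give a closed form: a_n = (9/5)·3^n + (6/5)·(-2)^n.
At n = 9: a_9 = 34815.

34815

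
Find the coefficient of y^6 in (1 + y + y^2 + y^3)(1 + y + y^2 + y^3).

1

(1 + y + y^2 + y^3) has coefficients 1,1,1,1 for degrees 0…3.
(1 + y + y^2 + y^3) has coefficients 1,1,1,1,0,0,0 for degrees 0…6.
[y^6] = 1·0 + 1·0 + 1·0 + 1·1 = 1.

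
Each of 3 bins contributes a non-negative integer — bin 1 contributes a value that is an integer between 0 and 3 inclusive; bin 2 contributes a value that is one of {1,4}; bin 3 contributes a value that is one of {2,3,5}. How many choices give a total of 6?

The generating function for the choices is (1 + y + y^2 + y^3)·(y + y^4)·(y^2 + y^3 + y^5); the count is [y^6].
(1 + y + y^2 + y^3) has coefficients 1,1,1,1 for degrees 0…3.
(y + y^4) has coefficients 0,1,0,0,1,0,0 for degrees 0…6.
Finally multiplying by (y^2 + y^3 + y^5), the product of all factors after the first has coefficients 0,0,0,1,1,0,2 for degrees 0…6.
[y^6] = 1·2 + 1·0 + 1·1 + 1·1 = 4.

4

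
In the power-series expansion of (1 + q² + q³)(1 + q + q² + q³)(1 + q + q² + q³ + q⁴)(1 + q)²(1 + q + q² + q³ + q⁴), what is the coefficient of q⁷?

156

(1 + q² + q³) has coefficients 1,0,1,1 for degrees 0…3.
(1 + q + q² + q³) has coefficients 1,1,1,1,0,0,0,0 for degrees 0…7.
Multiplying by (1 + q + q² + q³ + q⁴) gives running coefficients 1,2,3,4,4,3,2,1 for degrees 0…7.
Multiplying by (1 + q)² gives running coefficients 1,4,8,12,15,15,12,8 for degrees 0…7.
Finally multiplying by (1 + q + q² + q³ + q⁴), the product of all factors after the first has coefficients 1,5,13,25,40,54,62,62 for degrees 0…7.
[q⁷] = 1·62 + 1·54 + 1·40 = 156.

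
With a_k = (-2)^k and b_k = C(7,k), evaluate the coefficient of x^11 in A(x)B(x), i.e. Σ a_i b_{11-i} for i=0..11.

The convolution is the t^11 coefficient of A(t)B(t).
Σ = 1·0 − 2·0 + 4·0 − 8·0 + 16·1 − 32·7 + 64·21 − 128·35 + 256·35 − 512·21 + 1024·7 − 2048·1 = -16.

-16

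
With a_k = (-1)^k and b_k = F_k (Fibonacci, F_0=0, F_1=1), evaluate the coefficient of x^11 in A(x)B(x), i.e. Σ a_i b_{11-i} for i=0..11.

Write out a_i and b_{11-i} for i = 0,…,11 and sum the products.
Σ = 1·89 − 1·55 + 1·34 − 1·21 + 1·13 − 1·8 + 1·5 − 1·3 + 1·2 − 1·1 + 1·1 − 1·0 = 56.

56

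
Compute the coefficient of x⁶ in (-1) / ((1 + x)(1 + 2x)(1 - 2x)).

Partial fractions give a closed form: a_n = (1/3)·(-1)^n + (-1)·(-2)^n + (-1/3)·2^n.
At n = 6: a_6 = -85.

-85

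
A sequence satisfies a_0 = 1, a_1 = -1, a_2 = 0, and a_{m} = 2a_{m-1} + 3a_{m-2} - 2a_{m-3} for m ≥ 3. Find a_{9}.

-1783

The ordinary generating function has denominator 1 - 2x - 3x^2 + 2x^3.
Iterating the recurrence: a_0,…,a_{9} = 1, -1, 0, -5, -8, -31, -76, -229, -624, -1783.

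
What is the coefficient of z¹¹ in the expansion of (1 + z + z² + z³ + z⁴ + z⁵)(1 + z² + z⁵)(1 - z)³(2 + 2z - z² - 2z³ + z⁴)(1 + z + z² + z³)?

4

(1 + z + z² + z³ + z⁴ + z⁵) has coefficients 1,1,1,1,1,1 for degrees 0…5.
(1 + z² + z⁵) has coefficients 1,0,1,0,0,1,0,0,0,0,0,0 for degrees 0…11.
Multiplying by (1 - z)³ gives running coefficients 1,-3,4,-4,3,0,-3,3,-1,0,0,0 for degrees 0…11.
Multiplying by (2 + 2z - z² - 2z³ + z⁴) gives running coefficients 2,-4,1,1,1,-1,3,-10,10,1,-8,5 for degrees 0…11.
Finally multiplying by (1 + z + z² + z³), the product of all factors after the first has coefficients 2,-2,-1,0,-1,2,4,-7,2,4,-7,8 for degrees 0…11.
[z¹¹] = 1·8 + 1·(-7) + 1·4 + 1·2 + 1·(-7) + 1·4 = 4.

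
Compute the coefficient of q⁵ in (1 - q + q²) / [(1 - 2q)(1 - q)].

47

The denominator gives the recurrence a_n = 3a_(n−1) − 2a_(n−2) for n ≥ 3; the numerator fixes a_0 = 1, a_1 = 2, a_2 = 5.
Iterating: 1, 2, 5, 11, 23, 47, so a_5 = 47.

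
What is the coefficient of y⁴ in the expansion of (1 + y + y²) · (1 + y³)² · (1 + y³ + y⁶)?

3

(1 + y + y²) has coefficients 1,1,1 for degrees 0…2.
(1 + y³)² has coefficients 1,0,0,2,0 for degrees 0…4.
Finally multiplying by (1 + y³ + y⁶), the product of all factors after the first has coefficients 1,0,0,3,0 for degrees 0…4.
[y⁴] = 1·0 + 1·3 + 1·0 = 3.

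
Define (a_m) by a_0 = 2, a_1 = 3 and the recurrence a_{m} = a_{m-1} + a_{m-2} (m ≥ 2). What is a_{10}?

233

The ordinary generating function has denominator 1 - x - x^2.
Iterating the recurrence: a_0,…,a_{10} = 2, 3, 5, 8, 13, 21, 34, 55, 89, 144, 233.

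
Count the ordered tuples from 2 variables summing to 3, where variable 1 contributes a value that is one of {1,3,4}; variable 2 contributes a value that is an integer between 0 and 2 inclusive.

The generating function for the choices is (t + t³ + t⁴)·(1 + t + t²); the count is [t³].
(t + t³ + t⁴) has coefficients 0,1,0,1 for degrees 0…3.
(1 + t + t²) has coefficients 1,1,1,0 for degrees 0…3.
[t³] = 1·1 + 1·1 = 2.

2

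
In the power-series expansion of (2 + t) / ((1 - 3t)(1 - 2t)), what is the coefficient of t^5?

The denominator gives the recurrence a_n = 5a_(n−1) − 6a_(n−2) for n ≥ 2; the numerator fixes a_0 = 2, a_1 = 11.
Iterating: 2, 11, 43, 149, 487, 1541, so a_5 = 1541.

1541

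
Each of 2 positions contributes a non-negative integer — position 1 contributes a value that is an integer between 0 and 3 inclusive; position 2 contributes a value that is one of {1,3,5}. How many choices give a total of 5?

2

The generating function for the choices is (1 + t + t^2 + t^3)·(t + t^3 + t^5); the count is [t^5].
(1 + t + t^2 + t^3) has coefficients 1,1,1,1 for degrees 0…3.
(t + t^3 + t^5) has coefficients 0,1,0,1,0,1 for degrees 0…5.
[t^5] = 1·1 + 1·0 + 1·1 + 1·0 = 2.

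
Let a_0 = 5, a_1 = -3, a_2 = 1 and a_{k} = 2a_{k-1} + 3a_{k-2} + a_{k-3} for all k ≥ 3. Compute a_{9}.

-1167

The ordinary generating function has denominator 1 - 2q - 3q^2 - q^3.
Iterating the recurrence: a_0,…,a_{9} = 5, -3, 1, -2, -4, -13, -40, -123, -379, -1167.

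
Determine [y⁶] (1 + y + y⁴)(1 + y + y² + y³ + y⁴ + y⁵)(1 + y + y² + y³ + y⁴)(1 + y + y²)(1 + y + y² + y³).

(1 + y + y⁴) has coefficients 1,1,0,0,1 for degrees 0…4.
(1 + y + y² + y³ + y⁴ + y⁵) has coefficients 1,1,1,1,1,1,0 for degrees 0…6.
Multiplying by (1 + y + y² + y³ + y⁴) gives running coefficients 1,2,3,4,5,5,4 for degrees 0…6.
Multiplying by (1 + y + y²) gives running coefficients 1,3,6,9,12,14,14 for degrees 0…6.
Finally multiplying by (1 + y + y² + y³), the product of all factors after the first has coefficients 1,4,10,19,30,41,49 for degrees 0…6.
[y⁶] = 1·49 + 1·41 + 1·10 = 100.

100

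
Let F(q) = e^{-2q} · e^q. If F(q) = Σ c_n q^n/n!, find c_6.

The EGF product rule gives c_6 = Σ_{k_1+k_2=6} C(6; k_1,k_2) · ∏ g_i(k_i), where e^{-2q} gives (-2)^k; e^q gives (1)^k.
g_1(k) for k = 0…6: 1, -2, 4, -8, 16, -32, 64.
g_2(k) for k = 0…6: 1, 1, 1, 1, 1, 1, 1.
c_6 = Σ_k C(6,k)·g_1(k)·g_2(6−k) = 1·1·1 + 6·(-2)·1 + 15·4·1 + 20·(-8)·1 + 15·16·1 + 6·(-32)·1 + 1·64·1 = 1 − 12 + 60 − 160 + 240 − 192 + 64 = 1.

1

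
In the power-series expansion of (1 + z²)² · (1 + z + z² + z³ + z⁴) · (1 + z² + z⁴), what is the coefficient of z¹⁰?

(1 + z²)² has coefficients 1,0,2,0,1 for degrees 0…4.
(1 + z + z² + z³ + z⁴) has coefficients 1,1,1,1,1,0,0,0,0,0,0 for degrees 0…10.
Finally multiplying by (1 + z² + z⁴), the product of all factors after the first has coefficients 1,1,2,2,3,2,2,1,1,0,0 for degrees 0…10.
[z¹⁰] = 1·0 + 2·1 + 1·2 = 4.

4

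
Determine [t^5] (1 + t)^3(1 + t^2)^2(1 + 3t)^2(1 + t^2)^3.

329

(1 + t)^3 has coefficients 1,3,3,1 for degrees 0…3.
(1 + t^2)^2 has coefficients 1,0,2,0,1,0 for degrees 0…5.
Multiplying by (1 + 3t)^2 gives running coefficients 1,6,11,12,19,6 for degrees 0…5.
Finally multiplying by (1 + t^2)^3, the product of all factors after the first has coefficients 1,6,14,30,55,60 for degrees 0…5.
[t^5] = 1·60 + 3·55 + 3·30 + 1·14 = 329.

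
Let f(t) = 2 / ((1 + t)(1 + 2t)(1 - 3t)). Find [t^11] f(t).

156156

Partial fractions give a closed form: a_n = (-1/2)·(-1)^n + (8/5)·(-2)^n + (9/10)·3^n.
At n = 11: a_11 = 156156.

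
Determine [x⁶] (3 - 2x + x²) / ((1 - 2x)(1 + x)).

The denominator gives the recurrence a_n = a_(n−1) + 2a_(n−2) for n ≥ 3; the numerator fixes a_0 = 3, a_1 = 1, a_2 = 8.
Iterating: 3, 1, 8, 10, 26, 46, 98, so a_6 = 98.

98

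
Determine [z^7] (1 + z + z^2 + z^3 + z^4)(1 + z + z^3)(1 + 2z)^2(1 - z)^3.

(1 + z + z^2 + z^3 + z^4) has coefficients 1,1,1,1,1 for degrees 0…4.
(1 + z + z^3) has coefficients 1,1,0,1,0,0,0,0 for degrees 0…7.
Multiplying by (1 + 2z)^2 gives running coefficients 1,5,8,5,4,4,0,0 for degrees 0…7.
Finally multiplying by (1 - z)^3, the product of all factors after the first has coefficients 1,2,-4,-5,8,-1,-5,8 for degrees 0…7.
[z^7] = 1·8 + 1·(-5) + 1·(-1) + 1·8 + 1·(-5) = 5.

5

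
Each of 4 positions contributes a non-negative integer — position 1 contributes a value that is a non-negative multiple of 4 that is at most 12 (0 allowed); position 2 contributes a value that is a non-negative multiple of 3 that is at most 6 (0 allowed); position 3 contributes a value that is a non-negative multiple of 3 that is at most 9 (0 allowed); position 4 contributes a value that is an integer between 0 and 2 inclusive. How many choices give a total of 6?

The generating function for the choices is (1 + x^4 + x^8 + x^12)·(1 + x^3 + x^6)·(1 + x^3 + x^6 + x^9)·(1 + x + x^2); the count is [x^6].
(1 + x^4 + x^8 + x^12) has coefficients 1,0,0,0,1,0,0 for degrees 0…6.
(1 + x^3 + x^6) has coefficients 1,0,0,1,0,0,1 for degrees 0…6.
Multiplying by (1 + x^3 + x^6 + x^9) gives running coefficients 1,0,0,2,0,0,3 for degrees 0…6.
Finally multiplying by (1 + x + x^2), the product of all factors after the first has coefficients 1,1,1,2,2,2,3 for degrees 0…6.
[x^6] = 1·3 + 1·1 = 4.

4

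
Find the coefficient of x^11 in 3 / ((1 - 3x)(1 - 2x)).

1582035

Partial fractions give a closed form: a_n = (9)·3^n + (-6)·2^n.
At n = 11: a_11 = 1582035.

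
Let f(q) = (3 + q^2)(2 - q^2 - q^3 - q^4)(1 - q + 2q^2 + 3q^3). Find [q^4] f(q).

-3

(3 + q^2) has coefficients 3,0,1 for degrees 0…2.
(2 - q^2 - q^3 - q^4) has coefficients 2,0,-1,-1,-1 for degrees 0…4.
Finally multiplying by (1 - q + 2q^2 + 3q^3), the product of all factors after the first has coefficients 2,-2,3,6,-2 for degrees 0…4.
[q^4] = 3·(-2) + 1·3 = -3.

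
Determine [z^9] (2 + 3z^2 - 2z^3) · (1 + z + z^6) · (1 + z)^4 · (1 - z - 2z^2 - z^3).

6

(2 + 3z^2 - 2z^3) has coefficients 2,0,3,-2 for degrees 0…3.
(1 + z + z^6) has coefficients 1,1,0,0,0,0,1,0,0,0 for degrees 0…9.
Multiplying by (1 + z)^4 gives running coefficients 1,5,10,10,5,1,1,4,6,4 for degrees 0…9.
Finally multiplying by (1 - z - 2z^2 - z^3), the product of all factors after the first has coefficients 1,4,3,-11,-30,-34,-20,-4,-1,-11 for degrees 0…9.
[z^9] = 2·(-11) + 3·(-4) − 2·(-20) = 6.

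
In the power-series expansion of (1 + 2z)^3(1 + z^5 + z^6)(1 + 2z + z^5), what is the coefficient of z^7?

(1 + 2z)^3 has coefficients 1,6,12,8 for degrees 0…3.
(1 + z^5 + z^6) has coefficients 1,0,0,0,0,1,1,0 for degrees 0…7.
Finally multiplying by (1 + 2z + z^5), the product of all factors after the first has coefficients 1,2,0,0,0,2,3,2 for degrees 0…7.
[z^7] = 1·2 + 6·3 + 12·2 + 8·0 = 44.

44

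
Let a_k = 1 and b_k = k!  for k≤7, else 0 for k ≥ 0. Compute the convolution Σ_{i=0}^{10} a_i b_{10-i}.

5914

Write out a_i and b_{10-i} for i = 0,…,10 and sum the products.
Σ = 1·0 + 1·0 + 1·0 + 1·5040 + 1·720 + 1·120 + 1·24 + 1·6 + 1·2 + 1·1 + 1·1 = 5914.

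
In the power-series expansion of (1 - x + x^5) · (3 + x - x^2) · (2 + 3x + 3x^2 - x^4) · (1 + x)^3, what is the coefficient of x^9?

(1 - x + x^5) has coefficients 1,-1,0,0,0,1 for degrees 0…5.
(3 + x - x^2) has coefficients 3,1,-1,0,0,0,0,0,0,0 for degrees 0…9.
Multiplying by (2 + 3x + 3x^2 - x^4) gives running coefficients 6,11,10,0,-6,-1,1,0,0,0 for degrees 0…9.
Finally multiplying by (1 + x)^3, the product of all factors after the first has coefficients 6,29,61,69,35,-9,-20,-6,2,1 for degrees 0…9.
[x^9] = 1·1 − 1·2 + 1·35 = 34.

34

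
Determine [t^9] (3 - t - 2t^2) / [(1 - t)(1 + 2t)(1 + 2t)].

The denominator gives the recurrence a_n = −3a_(n−1) + 4a_(n−3) for n ≥ 3; the numerator fixes a_0 = 3, a_1 = -10, a_2 = 28.
Iterating: 3, -10, 28, -72, 176, -416, 960, -2176, 4864, -10752, so a_9 = -10752.

-10752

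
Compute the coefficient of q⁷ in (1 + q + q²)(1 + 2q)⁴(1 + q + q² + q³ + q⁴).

(1 + q + q²) has coefficients 1,1,1 for degrees 0…2.
(1 + 2q)⁴ has coefficients 1,8,24,32,16,0,0,0 for degrees 0…7.
Finally multiplying by (1 + q + q² + q³ + q⁴), the product of all factors after the first has coefficients 1,9,33,65,81,80,72,48 for degrees 0…7.
[q⁷] = 1·48 + 1·72 + 1·80 = 200.

200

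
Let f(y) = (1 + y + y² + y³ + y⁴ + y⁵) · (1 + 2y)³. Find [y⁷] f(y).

20

(1 + y + y² + y³ + y⁴ + y⁵) has coefficients 1,1,1,1,1,1 for degrees 0…5.
(1 + 2y)³ has coefficients 1,6,12,8,0,0,0,0 for degrees 0…7.
[y⁷] = 1·0 + 1·0 + 1·0 + 1·0 + 1·8 + 1·12 = 20.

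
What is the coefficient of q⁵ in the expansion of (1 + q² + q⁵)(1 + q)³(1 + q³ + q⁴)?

(1 + q² + q⁵) has coefficients 1,0,1,0,0,1 for degrees 0…5.
(1 + q)³ has coefficients 1,3,3,1,0,0 for degrees 0…5.
Finally multiplying by (1 + q³ + q⁴), the product of all factors after the first has coefficients 1,3,3,2,4,6 for degrees 0…5.
[q⁵] = 1·6 + 1·2 + 1·1 = 9.

9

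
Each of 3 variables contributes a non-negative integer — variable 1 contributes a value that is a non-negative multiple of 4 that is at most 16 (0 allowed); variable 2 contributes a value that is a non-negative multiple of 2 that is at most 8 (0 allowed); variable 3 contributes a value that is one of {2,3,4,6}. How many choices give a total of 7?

The generating function for the choices is (1 + x^4 + x^8 + x^12 + x^16)·(1 + x^2 + x^4 + x^6 + x^8)·(x^2 + x^3 + x^4 + x^6); the count is [x^7].
(1 + x^4 + x^8 + x^12 + x^16) has coefficients 1,0,0,0,1,0,0,0 for degrees 0…7.
(1 + x^2 + x^4 + x^6 + x^8) has coefficients 1,0,1,0,1,0,1,0 for degrees 0…7.
Finally multiplying by (x^2 + x^3 + x^4 + x^6), the product of all factors after the first has coefficients 0,0,1,1,2,1,3,1 for degrees 0…7.
[x^7] = 1·1 + 1·1 = 2.

2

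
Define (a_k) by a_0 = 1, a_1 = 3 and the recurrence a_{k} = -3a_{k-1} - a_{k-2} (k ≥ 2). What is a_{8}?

The ordinary generating function has denominator 1 + 3t + t^2.
Iterating the recurrence: a_0,…,a_{8} = 1, 3, -10, 27, -71, 186, -487, 1275, -3338.

-3338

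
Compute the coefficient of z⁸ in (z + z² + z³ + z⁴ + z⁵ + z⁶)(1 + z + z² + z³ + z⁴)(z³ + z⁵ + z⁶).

(z + z² + z³ + z⁴ + z⁵ + z⁶) has coefficients 0,1,1,1,1,1,1 for degrees 0…6.
(1 + z + z² + z³ + z⁴) has coefficients 1,1,1,1,1,0,0,0,0 for degrees 0…8.
Finally multiplying by (z³ + z⁵ + z⁶), the product of all factors after the first has coefficients 0,0,0,1,1,2,3,3,2 for degrees 0…8.
[z⁸] = 1·3 + 1·3 + 1·2 + 1·1 + 1·1 + 1·0 = 10.

10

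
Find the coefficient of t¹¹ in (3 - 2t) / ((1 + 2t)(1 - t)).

Partial fractions give a closed form: a_n = (8/3)·(-2)^n + (1/3)·1^n.
At n = 11: a_11 = -5461.

-5461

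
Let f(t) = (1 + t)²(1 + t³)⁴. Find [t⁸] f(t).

6

(1 + t)² has coefficients 1,2,1 for degrees 0…2.
(1 + t³)⁴ has coefficients 1,0,0,4,0,0,6,0,0 for degrees 0…8.
[t⁸] = 1·0 + 2·0 + 1·6 = 6.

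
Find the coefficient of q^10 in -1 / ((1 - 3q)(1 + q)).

-44287

The denominator gives the recurrence a_n = 2a_(n−1) + 3a_(n−2) for n ≥ 2; the numerator fixes a_0 = -1, a_1 = -2.
Iterating: -1, -2, -7, -20, -61, -182, -547, -1640, -4921, -14762, -44287, so a_10 = -44287.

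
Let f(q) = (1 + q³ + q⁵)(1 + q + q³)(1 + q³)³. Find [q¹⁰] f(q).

4

(1 + q³ + q⁵) has coefficients 1,0,0,1,0,1 for degrees 0…5.
(1 + q + q³) has coefficients 1,1,0,1,0,0,0,0,0,0,0 for degrees 0…10.
Finally multiplying by (1 + q³)³, the product of all factors after the first has coefficients 1,1,0,4,3,0,6,3,0,4,1 for degrees 0…10.
[q¹⁰] = 1·1 + 1·3 + 1·0 = 4.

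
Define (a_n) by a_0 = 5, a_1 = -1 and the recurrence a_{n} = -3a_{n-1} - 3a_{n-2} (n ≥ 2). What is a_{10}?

The ordinary generating function has denominator 1 + 3z + 3z^2.
Iterating the recurrence: a_0,…,a_{10} = 5, -1, -12, 39, -81, 126, -135, 27, 324, -1053, 2187.

2187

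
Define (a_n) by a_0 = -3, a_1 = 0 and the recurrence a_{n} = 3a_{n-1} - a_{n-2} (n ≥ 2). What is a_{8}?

1131

The ordinary generating function has denominator 1 - 3q + q^2.
Iterating the recurrence: a_0,…,a_{8} = -3, 0, 3, 9, 24, 63, 165, 432, 1131.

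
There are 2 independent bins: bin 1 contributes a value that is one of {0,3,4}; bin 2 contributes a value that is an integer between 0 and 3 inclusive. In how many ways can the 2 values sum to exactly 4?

2

The generating function for the choices is (1 + x³ + x⁴)·(1 + x + x² + x³); the count is [x⁴].
(1 + x³ + x⁴) has coefficients 1,0,0,1,1 for degrees 0…4.
(1 + x + x² + x³) has coefficients 1,1,1,1,0 for degrees 0…4.
[x⁴] = 1·0 + 1·1 + 1·1 = 2.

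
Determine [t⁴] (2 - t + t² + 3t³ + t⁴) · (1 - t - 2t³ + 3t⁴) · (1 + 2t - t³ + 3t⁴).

11

(2 - t + t² + 3t³ + t⁴) has coefficients 2,-1,1,3,1 for degrees 0…4.
(1 - t - 2t³ + 3t⁴) has coefficients 1,-1,0,-2,3 for degrees 0…4.
Finally multiplying by (1 + 2t - t³ + 3t⁴), the product of all factors after the first has coefficients 1,1,-2,-3,3 for degrees 0…4.
[t⁴] = 2·3 − 1·(-3) + 1·(-2) + 3·1 + 1·1 = 11.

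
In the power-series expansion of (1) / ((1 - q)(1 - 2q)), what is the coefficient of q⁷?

255

Partial fractions give a closed form: a_n = (-1)·1^n + (2)·2^n.
At n = 7: a_7 = 255.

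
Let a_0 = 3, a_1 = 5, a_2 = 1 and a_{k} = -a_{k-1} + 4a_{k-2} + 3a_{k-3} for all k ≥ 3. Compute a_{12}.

-14508

The ordinary generating function has denominator 1 + z - 4z^2 - 3z^3.
Iterating the recurrence: a_0,…,a_{12} = 3, 5, 1, 28, -9, 124, -76, 545, -477, 2429, -2702, 10987, -14508.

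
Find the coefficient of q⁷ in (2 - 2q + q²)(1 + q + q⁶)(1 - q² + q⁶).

(2 - 2q + q²) has coefficients 2,-2,1 for degrees 0…2.
(1 + q + q⁶) has coefficients 1,1,0,0,0,0,1,0 for degrees 0…7.
Finally multiplying by (1 - q² + q⁶), the product of all factors after the first has coefficients 1,1,-1,-1,0,0,2,1 for degrees 0…7.
[q⁷] = 2·1 − 2·2 + 1·0 = -2.

-2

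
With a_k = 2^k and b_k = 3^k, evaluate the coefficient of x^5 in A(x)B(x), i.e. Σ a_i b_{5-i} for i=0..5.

665

This is [x^5] in the product of the two ordinary generating functions.
Σ = 1·243 + 2·81 + 4·27 + 8·9 + 16·3 + 32·1 = 665.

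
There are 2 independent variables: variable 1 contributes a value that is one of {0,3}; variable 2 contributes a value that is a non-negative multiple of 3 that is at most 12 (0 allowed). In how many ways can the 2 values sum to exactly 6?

The generating function for the choices is (1 + y³)·(1 + y³ + y⁶ + y⁹ + y¹²); the count is [y⁶].
(1 + y³) has coefficients 1,0,0,1 for degrees 0…3.
(1 + y³ + y⁶ + y⁹ + y¹²) has coefficients 1,0,0,1,0,0,1 for degrees 0…6.
[y⁶] = 1·1 + 1·1 = 2.

2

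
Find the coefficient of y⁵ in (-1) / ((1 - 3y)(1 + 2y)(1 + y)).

Partial fractions give a closed form: a_n = (-9/20)·3^n + (-4/5)·(-2)^n + (1/4)·(-1)^n.
At n = 5: a_5 = -84.

-84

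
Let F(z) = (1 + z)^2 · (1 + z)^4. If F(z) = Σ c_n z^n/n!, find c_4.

360

The EGF product rule gives c_4 = Σ_{k_1+k_2=4} C(4; k_1,k_2) · ∏ g_i(k_i), where (1+z)^2 gives the falling factorial (2)_k; (1+z)^4 gives the falling factorial (4)_k.
g_1(k) for k = 0…4: 1, 2, 2, 0, 0.
g_2(k) for k = 0…4: 1, 4, 12, 24, 24.
c_4 = Σ_k C(4,k)·g_1(k)·g_2(4−k) = 1·1·24 + 4·2·24 + 6·2·12 = 24 + 192 + 144 = 360.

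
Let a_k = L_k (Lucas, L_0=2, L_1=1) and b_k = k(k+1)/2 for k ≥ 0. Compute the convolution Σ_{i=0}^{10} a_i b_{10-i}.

1258

Write out a_i and b_{10-i} for i = 0,…,10 and sum the products.
Σ = 2·55 + 1·45 + 3·36 + 4·28 + 7·21 + 11·15 + 18·10 + 29·6 + 47·3 + 76·1 + 123·0 = 1258.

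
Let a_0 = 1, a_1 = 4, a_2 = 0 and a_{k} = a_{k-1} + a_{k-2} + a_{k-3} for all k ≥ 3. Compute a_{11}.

581

The ordinary generating function has denominator 1 - t - t^2 - t^3.
Iterating the recurrence: a_0,…,a_{11} = 1, 4, 0, 5, 9, 14, 28, 51, 93, 172, 316, 581.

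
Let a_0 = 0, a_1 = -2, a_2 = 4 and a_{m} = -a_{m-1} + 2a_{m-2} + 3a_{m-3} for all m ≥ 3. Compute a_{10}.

The ordinary generating function has denominator 1 + q - 2q^2 - 3q^3.
Iterating the recurrence: a_0,…,a_{10} = 0, -2, 4, -8, 10, -14, 10, -8, -14, 28, -80.

-80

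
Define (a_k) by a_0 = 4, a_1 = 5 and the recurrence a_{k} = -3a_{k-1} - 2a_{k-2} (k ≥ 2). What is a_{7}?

1139

The ordinary generating function has denominator 1 + 3y + 2y^2.
Iterating the recurrence: a_0,…,a_{7} = 4, 5, -23, 59, -131, 275, -563, 1139.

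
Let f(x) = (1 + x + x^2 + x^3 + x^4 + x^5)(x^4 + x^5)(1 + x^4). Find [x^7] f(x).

2

(1 + x + x^2 + x^3 + x^4 + x^5) has coefficients 1,1,1,1,1,1 for degrees 0…5.
(x^4 + x^5) has coefficients 0,0,0,0,1,1,0,0 for degrees 0…7.
Finally multiplying by (1 + x^4), the product of all factors after the first has coefficients 0,0,0,0,1,1,0,0 for degrees 0…7.
[x^7] = 1·0 + 1·0 + 1·1 + 1·1 + 1·0 + 1·0 = 2.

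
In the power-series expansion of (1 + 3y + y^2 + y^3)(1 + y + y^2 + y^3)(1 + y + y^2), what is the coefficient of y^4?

16

(1 + 3y + y^2 + y^3) has coefficients 1,3,1,1 for degrees 0…3.
(1 + y + y^2 + y^3) has coefficients 1,1,1,1,0 for degrees 0…4.
Finally multiplying by (1 + y + y^2), the product of all factors after the first has coefficients 1,2,3,3,2 for degrees 0…4.
[y^4] = 1·2 + 3·3 + 1·3 + 1·2 = 16.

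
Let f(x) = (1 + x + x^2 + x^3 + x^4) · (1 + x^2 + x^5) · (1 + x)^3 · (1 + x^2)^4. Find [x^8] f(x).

199

(1 + x + x^2 + x^3 + x^4) has coefficients 1,1,1,1,1 for degrees 0…4.
(1 + x^2 + x^5) has coefficients 1,0,1,0,0,1,0,0,0 for degrees 0…8.
Multiplying by (1 + x)^3 gives running coefficients 1,3,4,4,3,2,3,3,1 for degrees 0…8.
Finally multiplying by (1 + x^2)^4, the product of all factors after the first has coefficients 1,3,8,16,25,36,43,47,48 for degrees 0…8.
[x^8] = 1·48 + 1·47 + 1·43 + 1·36 + 1·25 = 199.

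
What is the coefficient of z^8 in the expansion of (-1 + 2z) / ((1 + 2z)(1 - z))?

The denominator gives the recurrence a_n = −a_(n−1) + 2a_(n−2) for n ≥ 2; the numerator fixes a_0 = -1, a_1 = 3.
Iterating: -1, 3, -5, 11, -21, 43, -85, 171, -341, so a_8 = -341.

-341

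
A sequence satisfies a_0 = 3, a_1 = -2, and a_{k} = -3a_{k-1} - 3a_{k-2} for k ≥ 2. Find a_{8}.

81

The ordinary generating function has denominator 1 + 3x + 3x^2.
Iterating the recurrence: a_0,…,a_{8} = 3, -2, -3, 15, -36, 63, -81, 54, 81.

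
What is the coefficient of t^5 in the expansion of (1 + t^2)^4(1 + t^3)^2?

8

(1 + t^2)^4 has coefficients 1,0,4,0,6,0 for degrees 0…5.
(1 + t^3)^2 has coefficients 1,0,0,2,0,0 for degrees 0…5.
[t^5] = 1·0 + 4·2 + 6·0 = 8.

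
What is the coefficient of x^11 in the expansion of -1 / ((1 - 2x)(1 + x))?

The denominator gives the recurrence a_n = a_(n−1) + 2a_(n−2) for n ≥ 2; the numerator fixes a_0 = -1, a_1 = -1.
Iterating: -1, -1, -3, -5, -11, -21, -43, -85, -171, -341, -683, -1365, so a_11 = -1365.

-1365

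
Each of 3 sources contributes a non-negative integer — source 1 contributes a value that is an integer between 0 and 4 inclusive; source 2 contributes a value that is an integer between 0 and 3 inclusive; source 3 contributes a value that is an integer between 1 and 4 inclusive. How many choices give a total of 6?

14

The generating function for the choices is (1 + y + y^2 + y^3 + y^4)·(1 + y + y^2 + y^3)·(y + y^2 + y^3 + y^4); the count is [y^6].
(1 + y + y^2 + y^3 + y^4) has coefficients 1,1,1,1,1 for degrees 0…4.
(1 + y + y^2 + y^3) has coefficients 1,1,1,1,0,0,0 for degrees 0…6.
Finally multiplying by (y + y^2 + y^3 + y^4), the product of all factors after the first has coefficients 0,1,2,3,4,3,2 for degrees 0…6.
[y^6] = 1·2 + 1·3 + 1·4 + 1·3 + 1·2 = 14.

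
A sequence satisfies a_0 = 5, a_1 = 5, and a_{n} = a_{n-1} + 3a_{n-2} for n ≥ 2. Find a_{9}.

The ordinary generating function has denominator 1 - z - 3z^2.
Iterating the recurrence: a_0,…,a_{9} = 5, 5, 20, 35, 95, 200, 485, 1085, 2540, 5795.

5795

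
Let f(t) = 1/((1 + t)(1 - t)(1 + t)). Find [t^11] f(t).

The denominator gives the recurrence a_n = −a_(n−1) + a_(n−2) + a_(n−3) for n ≥ 3; the numerator fixes a_0 = 1, a_1 = -1, a_2 = 2.
Iterating: 1, -1, 2, -2, 3, -3, 4, -4, 5, -5, 6, -6, so a_11 = -6.

-6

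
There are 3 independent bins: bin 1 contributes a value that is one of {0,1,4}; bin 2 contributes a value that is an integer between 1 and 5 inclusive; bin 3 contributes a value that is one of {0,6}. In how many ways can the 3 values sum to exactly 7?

2

The generating function for the choices is (1 + x + x^4)·(x + x^2 + x^3 + x^4 + x^5)·(1 + x^6); the count is [x^7].
(1 + x + x^4) has coefficients 1,1,0,0,1 for degrees 0…4.
(x + x^2 + x^3 + x^4 + x^5) has coefficients 0,1,1,1,1,1,0,0 for degrees 0…7.
Finally multiplying by (1 + x^6), the product of all factors after the first has coefficients 0,1,1,1,1,1,0,1 for degrees 0…7.
[x^7] = 1·1 + 1·0 + 1·1 = 2.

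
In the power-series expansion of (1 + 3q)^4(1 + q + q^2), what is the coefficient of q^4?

(1 + 3q)^4 has coefficients 1,12,54,108,81 for degrees 0…4.
(1 + q + q^2) has coefficients 1,1,1,0,0 for degrees 0…4.
[q^4] = 1·0 + 12·0 + 54·1 + 108·1 + 81·1 = 243.

243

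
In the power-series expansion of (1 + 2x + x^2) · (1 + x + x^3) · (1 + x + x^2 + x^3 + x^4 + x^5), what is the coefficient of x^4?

(1 + 2x + x^2) has coefficients 1,2,1 for degrees 0…2.
(1 + x + x^3) has coefficients 1,1,0,1,0 for degrees 0…4.
Finally multiplying by (1 + x + x^2 + x^3 + x^4 + x^5), the product of all factors after the first has coefficients 1,2,2,3,3 for degrees 0…4.
[x^4] = 1·3 + 2·3 + 1·2 = 11.

11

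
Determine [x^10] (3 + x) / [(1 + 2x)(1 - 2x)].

3072

The denominator gives the recurrence a_n = 4a_(n−2) for n ≥ 2; the numerator fixes a_0 = 3, a_1 = 1.
Iterating: 3, 1, 12, 4, 48, 16, 192, 64, 768, 256, 3072, so a_10 = 3072.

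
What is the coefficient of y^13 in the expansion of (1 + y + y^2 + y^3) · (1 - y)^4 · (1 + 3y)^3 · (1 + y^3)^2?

(1 + y + y^2 + y^3) has coefficients 1,1,1,1 for degrees 0…3.
(1 - y)^4 has coefficients 1,-4,6,-4,1,0,0,0,0,0,0,0,0,0 for degrees 0…13.
Multiplying by (1 + 3y)^3 gives running coefficients 1,5,-3,-31,19,63,-81,27,0,0,0,0,0,0 for degrees 0…13.
Finally multiplying by (1 + y^3)^2, the product of all factors after the first has coefficients 1,5,-3,-29,29,57,-142,70,123,-193,73,63,-81,27 for degrees 0…13.
[y^13] = 1·27 + 1·(-81) + 1·63 + 1·73 = 82.

82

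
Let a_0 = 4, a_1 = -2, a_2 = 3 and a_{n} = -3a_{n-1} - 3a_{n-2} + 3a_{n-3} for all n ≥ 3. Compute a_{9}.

-2646

The ordinary generating function has denominator 1 + 3z + 3z^2 - 3z^3.
Iterating the recurrence: a_0,…,a_{9} = 4, -2, 3, 9, -42, 108, -171, 63, 648, -2646.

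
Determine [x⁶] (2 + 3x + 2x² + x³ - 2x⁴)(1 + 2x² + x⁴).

(2 + 3x + 2x² + x³ - 2x⁴) has coefficients 2,3,2,1,-2 for degrees 0…4.
(1 + 2x² + x⁴) has coefficients 1,0,2,0,1,0,0 for degrees 0…6.
[x⁶] = 2·0 + 3·0 + 2·1 + 1·0 − 2·2 = -2.

-2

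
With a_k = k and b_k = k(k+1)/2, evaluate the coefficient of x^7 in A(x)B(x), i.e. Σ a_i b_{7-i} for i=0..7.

This is [x^7] in the product of the two ordinary generating functions.
Σ = 0·28 + 1·21 + 2·15 + 3·10 + 4·6 + 5·3 + 6·1 + 7·0 = 126.

126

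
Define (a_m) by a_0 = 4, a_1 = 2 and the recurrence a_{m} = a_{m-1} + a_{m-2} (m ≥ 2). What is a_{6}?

36

The ordinary generating function has denominator 1 - t - t^2.
Iterating the recurrence: a_0,…,a_{6} = 4, 2, 6, 8, 14, 22, 36.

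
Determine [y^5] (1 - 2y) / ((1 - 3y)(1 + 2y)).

23

The denominator gives the recurrence a_n = a_(n−1) + 6a_(n−2) for n ≥ 2; the numerator fixes a_0 = 1, a_1 = -1.
Iterating: 1, -1, 5, -1, 29, 23, so a_5 = 23.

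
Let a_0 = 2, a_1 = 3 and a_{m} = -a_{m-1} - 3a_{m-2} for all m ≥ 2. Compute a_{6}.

-54

The ordinary generating function has denominator 1 + z + 3z^2.
Iterating the recurrence: a_0,…,a_{6} = 2, 3, -9, 0, 27, -27, -54.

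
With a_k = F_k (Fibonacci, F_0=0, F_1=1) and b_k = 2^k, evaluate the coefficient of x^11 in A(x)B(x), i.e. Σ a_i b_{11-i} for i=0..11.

3719

Write out a_i and b_{11-i} for i = 0,…,11 and sum the products.
Σ = 0·2048 + 1·1024 + 1·512 + 2·256 + 3·128 + 5·64 + 8·32 + 13·16 + 21·8 + 34·4 + 55·2 + 89·1 = 3719.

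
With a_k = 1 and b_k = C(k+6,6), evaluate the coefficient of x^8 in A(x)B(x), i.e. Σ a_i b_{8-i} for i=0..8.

6435

This is [x^8] in the product of the two ordinary generating functions.
Σ = 1·3003 + 1·1716 + 1·924 + 1·462 + 1·210 + 1·84 + 1·28 + 1·7 + 1·1 = 6435.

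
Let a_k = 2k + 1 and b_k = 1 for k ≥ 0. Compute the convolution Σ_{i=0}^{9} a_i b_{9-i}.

The convolution is the x^9 coefficient of A(x)B(x).
Σ = 1·1 + 3·1 + 5·1 + 7·1 + 9·1 + 11·1 + 13·1 + 15·1 + 17·1 + 19·1 = 100.

100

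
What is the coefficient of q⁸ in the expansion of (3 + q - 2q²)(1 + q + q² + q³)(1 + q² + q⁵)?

2

(3 + q - 2q²) has coefficients 3,1,-2 for degrees 0…2.
(1 + q + q² + q³) has coefficients 1,1,1,1,0,0,0,0,0 for degrees 0…8.
Finally multiplying by (1 + q² + q⁵), the product of all factors after the first has coefficients 1,1,2,2,1,2,1,1,1 for degrees 0…8.
[q⁸] = 3·1 + 1·1 − 2·1 = 2.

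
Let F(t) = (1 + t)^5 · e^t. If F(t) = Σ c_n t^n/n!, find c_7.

9276

The EGF product rule gives c_7 = Σ_{k_1+k_2=7} C(7; k_1,k_2) · ∏ g_i(k_i), where (1+t)^5 gives the falling factorial (5)_k; e^t gives (1)^k.
g_1(k) for k = 0…7: 1, 5, 20, 60, 120, 120, 0, 0.
g_2(k) for k = 0…7: 1, 1, 1, 1, 1, 1, 1, 1.
c_7 = Σ_k C(7,k)·g_1(k)·g_2(7−k) = 1·1·1 + 7·5·1 + 21·20·1 + 35·60·1 + 35·120·1 + 21·120·1 = 1 + 35 + 420 + 2100 + 4200 + 2520 = 9276.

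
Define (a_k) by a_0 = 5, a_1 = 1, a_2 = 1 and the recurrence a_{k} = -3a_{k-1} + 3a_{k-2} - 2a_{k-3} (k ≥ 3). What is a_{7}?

The ordinary generating function has denominator 1 + 3z - 3z^2 + 2z^3.
Iterating the recurrence: a_0,…,a_{7} = 5, 1, 1, -10, 31, -125, 488, -1901.

-1901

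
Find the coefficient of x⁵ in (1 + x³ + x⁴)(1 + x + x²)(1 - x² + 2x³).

(1 + x³ + x⁴) has coefficients 1,0,0,1,1 for degrees 0…4.
(1 + x + x²) has coefficients 1,1,1,0,0,0 for degrees 0…5.
Finally multiplying by (1 - x² + 2x³), the product of all factors after the first has coefficients 1,1,0,1,1,2 for degrees 0…5.
[x⁵] = 1·2 + 1·0 + 1·1 = 3.

3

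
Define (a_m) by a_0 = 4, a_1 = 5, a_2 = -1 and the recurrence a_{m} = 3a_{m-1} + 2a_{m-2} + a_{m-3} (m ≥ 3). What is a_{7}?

1704

The ordinary generating function has denominator 1 - 3x - 2x^2 - x^3.
Iterating the recurrence: a_0,…,a_{7} = 4, 5, -1, 11, 36, 129, 470, 1704.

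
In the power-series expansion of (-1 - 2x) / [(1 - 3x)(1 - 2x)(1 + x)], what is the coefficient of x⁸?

-23921

The denominator gives the recurrence a_n = 4a_(n−1) − a_(n−2) − 6a_(n−3) for n ≥ 3; the numerator fixes a_0 = -1, a_1 = -6, a_2 = -23.
Iterating: -1, -6, -23, -80, -261, -826, -2563, -7860, -23921, so a_8 = -23921.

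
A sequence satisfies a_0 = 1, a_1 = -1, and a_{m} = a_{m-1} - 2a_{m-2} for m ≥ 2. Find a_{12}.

The ordinary generating function has denominator 1 - z + 2z^2.
Iterating the recurrence: a_0,…,a_{12} = 1, -1, -3, -1, 5, 7, -3, -17, -11, 23, 45, -1, -91.

-91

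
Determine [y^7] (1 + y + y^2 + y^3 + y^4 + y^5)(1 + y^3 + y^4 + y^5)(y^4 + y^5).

3

(1 + y + y^2 + y^3 + y^4 + y^5) has coefficients 1,1,1,1,1,1 for degrees 0…5.
(1 + y^3 + y^4 + y^5) has coefficients 1,0,0,1,1,1,0,0 for degrees 0…7.
Finally multiplying by (y^4 + y^5), the product of all factors after the first has coefficients 0,0,0,0,1,1,0,1 for degrees 0…7.
[y^7] = 1·1 + 1·0 + 1·1 + 1·1 + 1·0 + 1·0 = 3.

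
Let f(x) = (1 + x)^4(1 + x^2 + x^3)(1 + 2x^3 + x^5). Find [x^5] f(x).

25

(1 + x)^4 has coefficients 1,4,6,4,1 for degrees 0…4.
(1 + x^2 + x^3) has coefficients 1,0,1,1,0,0 for degrees 0…5.
Finally multiplying by (1 + 2x^3 + x^5), the product of all factors after the first has coefficients 1,0,1,3,0,3 for degrees 0…5.
[x^5] = 1·3 + 4·0 + 6·3 + 4·1 + 1·0 = 25.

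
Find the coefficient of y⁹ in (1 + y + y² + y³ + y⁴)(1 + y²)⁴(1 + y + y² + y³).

(1 + y + y² + y³ + y⁴) has coefficients 1,1,1,1,1 for degrees 0…4.
(1 + y²)⁴ has coefficients 1,0,4,0,6,0,4,0,1,0 for degrees 0…9.
Finally multiplying by (1 + y + y² + y³), the product of all factors after the first has coefficients 1,1,5,5,10,10,10,10,5,5 for degrees 0…9.
[y⁹] = 1·5 + 1·5 + 1·10 + 1·10 + 1·10 = 40.

40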